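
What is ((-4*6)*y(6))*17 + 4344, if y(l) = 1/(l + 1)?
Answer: 30000/7 ≈ 4285.7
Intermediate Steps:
y(l) = 1/(1 + l)
((-4*6)*y(6))*17 + 4344 = ((-4*6)/(1 + 6))*17 + 4344 = -24/7*17 + 4344 = -408/7 + 4344 = 30000/7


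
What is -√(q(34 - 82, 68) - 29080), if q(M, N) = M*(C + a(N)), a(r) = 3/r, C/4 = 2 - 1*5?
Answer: -2*I*√2059567/17 ≈ -168.84*I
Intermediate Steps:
C = -12 (C = 4*(2 - 1*5) = 4*(2 - 5) = 4*(-3) = -12)
q(M, N) = M*(-12 + 3/N)
-√(q(34 - 82, 68) - 29080) = -√((-12*(34 - 82) + 3*(34 - 82)/68) - 29080) = -√((-12*(-48) + 3*(-48)*(1/68)) - 29080) = -√((576 - 36/17) - 29080) = -√(9756/17 - 29080) = -√(-484604/17) = -2*I*√2059567/17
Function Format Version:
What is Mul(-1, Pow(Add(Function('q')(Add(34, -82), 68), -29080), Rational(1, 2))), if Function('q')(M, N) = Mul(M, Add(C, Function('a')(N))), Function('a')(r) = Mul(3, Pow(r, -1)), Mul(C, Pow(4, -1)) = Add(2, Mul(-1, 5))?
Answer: Mul(Rational(-2, 17), I, Pow(2059567, Rational(1, 2))) ≈ Mul(-168.84, I)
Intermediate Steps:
C = -12 (C = Mul(4, Add(2, Mul(-1, 5))) = Mul(4, Add(2, -5)) = Mul(4, -3) = -12)
Function('q')(M, N) = Mul(M, Add(-12, Mul(3, Pow(N, -1))))
Mul(-1, Pow(Add(Function('q')(Add(34, -82), 68), -29080), Rational(1, 2))) = Mul(-1, Pow(Add(Add(Mul(-12, Add(34, -82)), Mul(3, Add(34, -82), Pow(68, -1))), -29080), Rational(1, 2))) = Mul(-1, Pow(Add(Add(Mul(-12, -48), Mul(3, -48, Rational(1, 68))), -29080), Rational(1, 2))) = Mul(-1, Pow(Add(Add(576, Rational(-36, 17)), -29080), Rational(1, 2))) = Mul(-1, Pow(Add(Rational(9756, 17), -29080), Rational(1, 2))) = Mul(-1, Pow(Rational(-484604, 17), Rational(1, 2))) = Mul(-1, Mul(Rational(2, 17), I, Pow(2059567, Rational(1, 2)))) = Mul(Rational(-2, 17), I, Pow(2059567, Rational(1, 2)))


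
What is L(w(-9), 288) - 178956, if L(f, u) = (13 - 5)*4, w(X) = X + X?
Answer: -178924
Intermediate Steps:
w(X) = 2*X
L(f, u) = 32 (L(f, u) = 8*4 = 32)
L(w(-9), 288) - 178956 = 32 - 178956 = -178924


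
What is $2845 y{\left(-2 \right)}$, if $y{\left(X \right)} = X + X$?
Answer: $-11380$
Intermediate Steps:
$y{\left(X \right)} = 2 X$
$2845 y{\left(-2 \right)} = 2845 \cdot 2 \left(-2\right) = 2845 \left(-4\right) = -11380$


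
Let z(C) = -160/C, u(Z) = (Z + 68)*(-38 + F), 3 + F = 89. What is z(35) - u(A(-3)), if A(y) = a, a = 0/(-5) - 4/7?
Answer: -22688/7 ≈ -3241.1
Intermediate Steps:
F = 86 (F = -3 + 89 = 86)
a = -4/7 (a = 0*(-⅕) - 4*⅐ = 0 - 4/7 = -4/7 ≈ -0.57143)
A(y) = -4/7
u(Z) = 3264 + 48*Z (u(Z) = (Z + 68)*(-38 + 86) = (68 + Z)*48 = 3264 + 48*Z)
z(35) - u(A(-3)) = -160/35 - (3264 + 48*(-4/7)) = -160*1/35 - (3264 - 192/7) = -32/7 - 1*22656/7 = -32/7 - 22656/7 = -22688/7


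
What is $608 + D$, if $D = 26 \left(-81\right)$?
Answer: $-1498$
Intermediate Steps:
$D = -2106$
$608 + D = 608 - 2106 = -1498$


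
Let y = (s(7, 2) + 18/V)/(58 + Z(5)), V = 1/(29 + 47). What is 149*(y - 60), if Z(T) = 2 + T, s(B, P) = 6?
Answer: -376374/65 ≈ -5790.4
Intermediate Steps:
V = 1/76 ≈ 0.013158
y = 1374/65 (y = (6 + 18/(1/76))/(58 + (2 + 5)) = (6 + 18*76)/(58 + 7) = (6 + 1368)/65 = 1374*(1/65) = 1374/65 ≈ 21.138)
149*(y - 60) = 149*(1374/65 - 60) = 149*(-2526/65) = -376374/65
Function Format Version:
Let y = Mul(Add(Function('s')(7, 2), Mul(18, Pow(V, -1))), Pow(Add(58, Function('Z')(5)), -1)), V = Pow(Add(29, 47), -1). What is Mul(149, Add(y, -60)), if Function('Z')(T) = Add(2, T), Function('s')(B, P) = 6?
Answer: Rational(-376374, 65) ≈ -5790.4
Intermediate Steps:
V = Rational(1, 76) (V = Pow(76, -1) = Rational(1, 76) ≈ 0.013158)
y = Rational(1374, 65) (y = Mul(Add(6, Mul(18, Pow(Rational(1, 76), -1))), Pow(Add(58, Add(2, 5)), -1)) = Mul(Add(6, Mul(18, 76)), Pow(Add(58, 7), -1)) = Mul(Add(6, 1368), Pow(65, -1)) = Mul(1374, Rational(1, 65)) = Rational(1374, 65) ≈ 21.138)
Mul(149, Add(y, -60)) = Mul(149, Add(Rational(1374, 65), -60)) = Mul(149, Rational(-2526, 65)) = Rational(-376374, 65)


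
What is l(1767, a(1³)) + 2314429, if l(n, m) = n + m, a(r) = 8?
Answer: 2316204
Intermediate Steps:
l(n, m) = m + n
l(1767, a(1³)) + 2314429 = (8 + 1767) + 2314429 = 1775 + 2314429 = 2316204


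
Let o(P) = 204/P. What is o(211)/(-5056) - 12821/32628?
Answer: -855269003/2175504528 ≈ -0.39314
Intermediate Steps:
o(211)/(-5056) - 12821/32628 = (204/211)/(-5056) - 12821/32628 = (204*(1/211))*(-1/5056) - 12821*1/32628 = (204/211)*(-1/5056) - 12821/32628 = -51/266704 - 12821/32628 = -855269003/2175504528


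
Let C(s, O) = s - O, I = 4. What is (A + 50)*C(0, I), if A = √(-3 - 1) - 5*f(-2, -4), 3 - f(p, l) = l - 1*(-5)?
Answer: -160 - 8*I ≈ -160.0 - 8.0*I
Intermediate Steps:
f(p, l) = -2 - l (f(p, l) = 3 - (l - 1*(-5)) = 3 - (l + 5) = 3 - (5 + l) = 3 + (-5 - l) = -2 - l)
A = -10 + 2*I (A = √(-3 - 1) - 5*(-2 - 1*(-4)) = √(-4) - 5*(-2 + 4) = 2*I - 5*2 = 2*I - 10 = -10 + 2*I ≈ -10.0 + 2.0*I)
(A + 50)*C(0, I) = ((-10 + 2*I) + 50)*(0 - 1*4) = (40 + 2*I)*(0 - 4) = (40 + 2*I)*(-4) = -160 - 8*I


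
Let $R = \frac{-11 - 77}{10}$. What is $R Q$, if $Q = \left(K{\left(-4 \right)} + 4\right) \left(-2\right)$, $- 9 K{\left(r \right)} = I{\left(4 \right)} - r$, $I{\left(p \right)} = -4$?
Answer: $\frac{352}{5} \approx 70.4$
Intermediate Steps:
$K{\left(r \right)} = \frac{4}{9} + \frac{r}{9}$ ($K{\left(r \right)} = - \frac{-4 - r}{9} = \frac{4}{9} + \frac{r}{9}$)
$Q = -8$ ($Q = \left(\left(\frac{4}{9} + \frac{1}{9} \left(-4\right)\right) + 4\right) \left(-2\right) = \left(\left(\frac{4}{9} - \frac{4}{9}\right) + 4\right) \left(-2\right) = \left(0 + 4\right) \left(-2\right) = 4 \left(-2\right) = -8$)
$R = - \frac{44}{5}$ ($R = \frac{1}{10} \left(-88\right) = - \frac{44}{5} \approx -8.8$)
$R Q = \left(- \frac{44}{5}\right) \left(-8\right) = \frac{352}{5}$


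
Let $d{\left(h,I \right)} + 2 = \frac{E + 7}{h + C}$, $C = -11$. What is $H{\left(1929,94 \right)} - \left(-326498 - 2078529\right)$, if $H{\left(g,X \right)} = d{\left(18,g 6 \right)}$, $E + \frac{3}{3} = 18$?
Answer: $\frac{16835199}{7} \approx 2.405 \cdot 10^{6}$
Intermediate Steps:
$E = 17$ ($E = -1 + 18 = 17$)
$d{\left(h,I \right)} = -2 + \frac{24}{-11 + h}$ ($d{\left(h,I \right)} = -2 + \frac{17 + 7}{h - 11} = -2 + \frac{24}{-11 + h}$)
$H{\left(g,X \right)} = \frac{10}{7}$ ($H{\left(g,X \right)} = \frac{2 \left(23 - 18\right)}{-11 + 18} = \frac{2 \left(23 - 18\right)}{7} = 2 \cdot \frac{1}{7} \cdot 5 = \frac{10}{7}$)
$H{\left(1929,94 \right)} - \left(-326498 - 2078529\right) = \frac{10}{7} - \left(-326498 - 2078529\right) = \frac{10}{7} - -2405027 = \frac{10}{7} + 2405027 = \frac{16835199}{7}$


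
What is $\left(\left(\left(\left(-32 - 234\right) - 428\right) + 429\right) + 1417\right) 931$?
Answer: $1072512$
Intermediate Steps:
$\left(\left(\left(\left(-32 - 234\right) - 428\right) + 429\right) + 1417\right) 931 = \left(\left(\left(-266 - 428\right) + 429\right) + 1417\right) 931 = \left(\left(-694 + 429\right) + 1417\right) 931 = \left(-265 + 1417\right) 931 = 1152 \cdot 931 = 1072512$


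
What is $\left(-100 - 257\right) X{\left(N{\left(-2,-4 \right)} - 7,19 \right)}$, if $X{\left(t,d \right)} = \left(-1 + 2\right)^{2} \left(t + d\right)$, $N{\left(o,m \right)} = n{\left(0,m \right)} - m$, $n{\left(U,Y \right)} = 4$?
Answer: $-7140$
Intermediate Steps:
$N{\left(o,m \right)} = 4 - m$
$X{\left(t,d \right)} = d + t$ ($X{\left(t,d \right)} = 1^{2} \left(d + t\right) = 1 \left(d + t\right) = d + t$)
$\left(-100 - 257\right) X{\left(N{\left(-2,-4 \right)} - 7,19 \right)} = \left(-100 - 257\right) \left(19 + \left(\left(4 - -4\right) - 7\right)\right) = - 357 \left(19 + \left(\left(4 + 4\right) - 7\right)\right) = - 357 \left(19 + \left(8 - 7\right)\right) = - 357 \left(19 + 1\right) = \left(-357\right) 20 = -7140$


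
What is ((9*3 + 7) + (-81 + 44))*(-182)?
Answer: 546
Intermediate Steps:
((9*3 + 7) + (-81 + 44))*(-182) = ((27 + 7) - 37)*(-182) = (34 - 37)*(-182) = -3*(-182) = 546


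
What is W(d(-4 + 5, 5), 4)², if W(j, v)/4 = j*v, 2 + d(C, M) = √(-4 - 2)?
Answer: 256*(2 - I*√6)² ≈ -512.0 - 2508.3*I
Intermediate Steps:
d(C, M) = -2 + I*√6 (d(C, M) = -2 + √(-4 - 2) = -2 + √(-6) = -2 + I*√6)
W(j, v) = 4*j*v (W(j, v) = 4*(j*v) = 4*j*v)
W(d(-4 + 5, 5), 4)² = (4*(-2 + I*√6)*4)² = (-32 + 16*I*√6)²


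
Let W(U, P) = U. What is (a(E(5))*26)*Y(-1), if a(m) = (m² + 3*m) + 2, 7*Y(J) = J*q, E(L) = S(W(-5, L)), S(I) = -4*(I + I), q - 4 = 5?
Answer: -57564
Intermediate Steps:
q = 9 (q = 4 + 5 = 9)
S(I) = -8*I
E(L) = 40 (E(L) = -8*(-5) = 40)
Y(J) = 9*J/7 (Y(J) = (J*9)/7 = (9*J)/7 = 9*J/7)
a(m) = 2 + m² + 3*m
(a(E(5))*26)*Y(-1) = ((2 + 40² + 3*40)*26)*((9/7)*(-1)) = ((2 + 1600 + 120)*26)*(-9/7) = (1722*26)*(-9/7) = 44772*(-9/7) = -57564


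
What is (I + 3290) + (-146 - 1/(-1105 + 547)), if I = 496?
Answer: 2031121/558 ≈ 3640.0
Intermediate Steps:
(I + 3290) + (-146 - 1/(-1105 + 547)) = (496 + 3290) + (-146 - 1/(-1105 + 547)) = 3786 + (-146 - 1/(-558)) = 3786 + (-146 - 1*(-1/558)) = 3786 + (-146 + 1/558) = 3786 - 81467/558 = 2031121/558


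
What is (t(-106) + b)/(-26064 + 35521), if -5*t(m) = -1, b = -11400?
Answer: -56999/47285 ≈ -1.2054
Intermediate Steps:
t(m) = ⅕ (t(m) = -⅕*(-1) = ⅕)
(t(-106) + b)/(-26064 + 35521) = (⅕ - 11400)/(-26064 + 35521) = -56999/5/9457 = -56999/5*1/9457 = -56999/47285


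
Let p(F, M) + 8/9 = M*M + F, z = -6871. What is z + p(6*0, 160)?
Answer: 168553/9 ≈ 18728.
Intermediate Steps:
p(F, M) = -8/9 + F + M² (p(F, M) = -8/9 + (M*M + F) = -8/9 + (M² + F) = -8/9 + (F + M²) = -8/9 + F + M²)
z + p(6*0, 160) = -6871 + (-8/9 + 6*0 + 160²) = -6871 + (-8/9 + 0 + 25600) = -6871 + 230392/9 = 168553/9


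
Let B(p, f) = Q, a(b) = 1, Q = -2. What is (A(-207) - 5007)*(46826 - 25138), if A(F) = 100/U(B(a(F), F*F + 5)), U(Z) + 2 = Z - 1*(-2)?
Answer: -109676216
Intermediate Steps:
B(p, f) = -2
U(Z) = Z (U(Z) = -2 + (Z - 1*(-2)) = -2 + (Z + 2) = -2 + (2 + Z) = Z)
A(F) = -50 (A(F) = 100/(-2) = 100*(-½) = -50)
(A(-207) - 5007)*(46826 - 25138) = (-50 - 5007)*(46826 - 25138) = -5057*21688 = -109676216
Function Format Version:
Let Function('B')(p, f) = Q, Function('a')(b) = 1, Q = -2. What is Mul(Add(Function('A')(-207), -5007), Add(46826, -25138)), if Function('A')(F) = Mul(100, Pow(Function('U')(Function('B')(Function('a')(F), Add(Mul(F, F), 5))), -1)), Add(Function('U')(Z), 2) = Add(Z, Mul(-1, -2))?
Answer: -109676216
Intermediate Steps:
Function('B')(p, f) = -2
Function('U')(Z) = Z (Function('U')(Z) = Add(-2, Add(Z, Mul(-1, -2))) = Add(-2, Add(Z, 2)) = Add(-2, Add(2, Z)) = Z)
Function('A')(F) = -50 (Function('A')(F) = Mul(100, Pow(-2, -1)) = Mul(100, Rational(-1, 2)) = -50)
Mul(Add(Function('A')(-207), -5007), Add(46826, -25138)) = Mul(Add(-50, -5007), Add(46826, -25138)) = Mul(-5057, 21688) = -109676216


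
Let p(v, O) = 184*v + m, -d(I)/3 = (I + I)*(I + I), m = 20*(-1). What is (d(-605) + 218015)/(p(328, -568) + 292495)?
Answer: -4174285/352827 ≈ -11.831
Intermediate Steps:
m = -20
d(I) = -12*I² (d(I) = -3*(I + I)*(I + I) = -3*2*I*2*I = -12*I²)
p(v, O) = -20 + 184*v (p(v, O) = 184*v - 20 = -20 + 184*v)
(d(-605) + 218015)/(p(328, -568) + 292495) = (-12*(-605)² + 218015)/((-20 + 184*328) + 292495) = (-12*366025 + 218015)/((-20 + 60352) + 292495) = (-4392300 + 218015)/(60332 + 292495) = -4174285/352827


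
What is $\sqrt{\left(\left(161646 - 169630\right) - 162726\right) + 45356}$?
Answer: $i \sqrt{125354} \approx 354.05 i$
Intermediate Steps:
$\sqrt{\left(\left(161646 - 169630\right) - 162726\right) + 45356} = \sqrt{\left(-7984 - 162726\right) + 45356} = \sqrt{-170710 + 45356} = \sqrt{-125354} = i \sqrt{125354}$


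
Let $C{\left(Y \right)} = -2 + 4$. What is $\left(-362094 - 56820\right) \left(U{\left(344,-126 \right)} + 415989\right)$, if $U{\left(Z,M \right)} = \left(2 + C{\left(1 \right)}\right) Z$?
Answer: $-174840041610$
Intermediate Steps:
$C{\left(Y \right)} = 2$
$U{\left(Z,M \right)} = 4 Z$ ($U{\left(Z,M \right)} = \left(2 + 2\right) Z = 4 Z$)
$\left(-362094 - 56820\right) \left(U{\left(344,-126 \right)} + 415989\right) = \left(-362094 - 56820\right) \left(4 \cdot 344 + 415989\right) = \left(-362094 - 56820\right) \left(1376 + 415989\right) = \left(-362094 - 56820\right) 417365 = \left(-418914\right) 417365 = -174840041610$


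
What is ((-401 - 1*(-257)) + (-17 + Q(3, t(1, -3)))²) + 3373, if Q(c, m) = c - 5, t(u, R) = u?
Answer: 3590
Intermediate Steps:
Q(c, m) = -5 + c
((-401 - 1*(-257)) + (-17 + Q(3, t(1, -3)))²) + 3373 = ((-401 - 1*(-257)) + (-17 + (-5 + 3))²) + 3373 = ((-401 + 257) + (-17 - 2)²) + 3373 = (-144 + (-19)²) + 3373 = (-144 + 361) + 3373 = 217 + 3373 = 3590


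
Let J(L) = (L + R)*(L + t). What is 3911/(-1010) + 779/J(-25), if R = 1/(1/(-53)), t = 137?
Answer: -17476643/4411680 ≈ -3.9614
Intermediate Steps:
R = -53 (R = 1/(-1/53) = -53)
J(L) = (-53 + L)*(137 + L) (J(L) = (L - 53)*(L + 137) = (-53 + L)*(137 + L))
3911/(-1010) + 779/J(-25) = 3911/(-1010) + 779/(-7261 + (-25)² + 84*(-25)) = 3911*(-1/1010) + 779/(-7261 + 625 - 2100) = -3911/1010 + 779/(-8736) = -3911/1010 + 779*(-1/8736) = -3911/1010 - 779/8736 = -17476643/4411680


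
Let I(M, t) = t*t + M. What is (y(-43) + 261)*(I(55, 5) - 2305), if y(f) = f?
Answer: -485050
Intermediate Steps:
I(M, t) = M + t² (I(M, t) = t² + M = M + t²)
(y(-43) + 261)*(I(55, 5) - 2305) = (-43 + 261)*((55 + 5²) - 2305) = 218*((55 + 25) - 2305) = 218*(80 - 2305) = 218*(-2225) = -485050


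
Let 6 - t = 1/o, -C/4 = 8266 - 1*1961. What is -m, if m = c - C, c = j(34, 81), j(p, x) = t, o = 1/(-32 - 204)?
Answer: -25462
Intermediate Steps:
o = -1/236 (o = 1/(-236) = -1/236 ≈ -0.0042373)
C = -25220 (C = -4*(8266 - 1*1961) = -4*(8266 - 1961) = -4*6305 = -25220)
t = 242 (t = 6 - 1/(-1/236) = 6 - 1*(-236) = 6 + 236 = 242)
j(p, x) = 242
c = 242
m = 25462 (m = 242 - 1*(-25220) = 242 + 25220 = 25462)
-m = -1*25462 = -25462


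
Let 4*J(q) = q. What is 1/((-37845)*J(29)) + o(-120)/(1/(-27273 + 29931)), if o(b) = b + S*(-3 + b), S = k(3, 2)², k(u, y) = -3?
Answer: -3579365491834/1097505 ≈ -3.2614e+6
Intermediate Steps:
J(q) = q/4
S = 9 (S = (-3)² = 9)
o(b) = -27 + 10*b (o(b) = b + 9*(-3 + b) = b + (-27 + 9*b) = -27 + 10*b)
1/((-37845)*J(29)) + o(-120)/(1/(-27273 + 29931)) = 1/((-37845)*(((¼)*29))) + (-27 + 10*(-120))/(1/(-27273 + 29931)) = -1/(37845*29/4) + (-27 - 1200)/(1/2658) = -1/37845*4/29 - 1227/1/2658 = -4/1097505 - 1227*2658 = -4/1097505 - 3261366 = -3579365491834/1097505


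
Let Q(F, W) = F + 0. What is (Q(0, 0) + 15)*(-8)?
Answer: -120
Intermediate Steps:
Q(F, W) = F
(Q(0, 0) + 15)*(-8) = (0 + 15)*(-8) = 15*(-8) = -120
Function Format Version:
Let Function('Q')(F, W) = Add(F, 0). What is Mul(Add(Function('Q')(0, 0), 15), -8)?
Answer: -120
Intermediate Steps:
Function('Q')(F, W) = F
Mul(Add(Function('Q')(0, 0), 15), -8) = Mul(Add(0, 15), -8) = Mul(15, -8) = -120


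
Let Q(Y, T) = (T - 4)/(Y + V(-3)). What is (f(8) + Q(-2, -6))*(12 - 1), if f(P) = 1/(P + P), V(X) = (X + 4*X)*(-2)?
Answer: -363/112 ≈ -3.2411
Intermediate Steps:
V(X) = -10*X (V(X) = (5*X)*(-2) = -10*X)
f(P) = 1/(2*P)
Q(Y, T) = (-4 + T)/(30 + Y) (Q(Y, T) = (T - 4)/(Y - 10*(-3)) = (-4 + T)/(Y + 30) = (-4 + T)/(30 + Y))
(f(8) + Q(-2, -6))*(12 - 1) = ((1/2)/8 + (-4 - 6)/(30 - 2))*(12 - 1) = ((1/2)*(1/8) - 10/28)*11 = (1/16 + (1/28)*(-10))*11 = (1/16 - 5/14)*11 = -33/112*11 = -363/112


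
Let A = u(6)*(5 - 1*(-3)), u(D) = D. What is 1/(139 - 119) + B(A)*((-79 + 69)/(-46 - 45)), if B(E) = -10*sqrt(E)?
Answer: 1/20 - 400*sqrt(3)/91 ≈ -7.5634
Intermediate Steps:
A = 48 (A = 6*(5 - 1*(-3)) = 6*(5 + 3) = 6*8 = 48)
1/(139 - 119) + B(A)*((-79 + 69)/(-46 - 45)) = 1/(139 - 119) + (-40*sqrt(3))*((-79 + 69)/(-46 - 45)) = 1/20 + (-40*sqrt(3))*(-10/(-91)) = 1/20 + (-40*sqrt(3))*(-10*(-1/91)) = 1/20 - 40*sqrt(3)*(10/91) = 1/20 - 400*sqrt(3)/91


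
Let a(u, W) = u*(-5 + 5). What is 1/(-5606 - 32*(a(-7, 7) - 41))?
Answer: -1/4294 ≈ -0.00023288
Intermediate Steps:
a(u, W) = 0 (a(u, W) = u*0 = 0)
1/(-5606 - 32*(a(-7, 7) - 41)) = 1/(-5606 - 32*(0 - 41)) = 1/(-5606 - 32*(-41)) = 1/(-5606 + 1312) = 1/(-4294) = -1/4294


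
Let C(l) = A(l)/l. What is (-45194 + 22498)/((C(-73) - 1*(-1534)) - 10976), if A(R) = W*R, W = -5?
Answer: 22696/9447 ≈ 2.4025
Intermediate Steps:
A(R) = -5*R
C(l) = -5 (C(l) = (-5*l)/l = -5)
(-45194 + 22498)/((C(-73) - 1*(-1534)) - 10976) = (-45194 + 22498)/((-5 - 1*(-1534)) - 10976) = -22696/((-5 + 1534) - 10976) = -22696/(1529 - 10976) = -22696/(-9447) = -22696*(-1/9447) = 22696/9447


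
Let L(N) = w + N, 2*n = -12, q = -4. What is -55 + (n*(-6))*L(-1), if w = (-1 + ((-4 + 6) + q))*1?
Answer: -199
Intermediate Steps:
n = -6 (n = (½)*(-12) = -6)
w = -3 (w = (-1 + ((-4 + 6) - 4))*1 = (-1 + (2 - 4))*1 = (-1 - 2)*1 = -3*1 = -3)
L(N) = -3 + N
-55 + (n*(-6))*L(-1) = -55 + (-6*(-6))*(-3 - 1) = -55 + 36*(-4) = -55 - 144 = -199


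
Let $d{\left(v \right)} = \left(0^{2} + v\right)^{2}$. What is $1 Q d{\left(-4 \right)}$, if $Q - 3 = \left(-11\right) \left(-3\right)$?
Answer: $576$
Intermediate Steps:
$d{\left(v \right)} = v^{2}$ ($d{\left(v \right)} = \left(0 + v\right)^{2} = v^{2}$)
$Q = 36$ ($Q = 3 - -33 = 3 + 33 = 36$)
$1 Q d{\left(-4 \right)} = 1 \cdot 36 \left(-4\right)^{2} = 36 \cdot 16 = 576$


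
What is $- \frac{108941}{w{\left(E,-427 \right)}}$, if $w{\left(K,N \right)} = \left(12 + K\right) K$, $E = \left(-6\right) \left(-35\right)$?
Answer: $- \frac{15563}{6660} \approx -2.3368$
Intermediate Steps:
$E = 210$
$w{\left(K,N \right)} = K \left(12 + K\right)$
$- \frac{108941}{w{\left(E,-427 \right)}} = - \frac{108941}{210 \left(12 + 210\right)} = - \frac{108941}{210 \cdot 222} = - \frac{108941}{46620} = \left(-108941\right) \frac{1}{46620} = - \frac{15563}{6660}$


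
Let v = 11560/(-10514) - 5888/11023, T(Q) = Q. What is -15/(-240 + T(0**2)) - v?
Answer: 1572606407/927166576 ≈ 1.6961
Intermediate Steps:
v = -94666156/57947911 (v = 11560*(-1/10514) - 5888*1/11023 = -5780/5257 - 5888/11023 = -94666156/57947911 ≈ -1.6336)
-15/(-240 + T(0**2)) - v = -15/(-240 + 0**2) - 1*(-94666156/57947911) = -15/(-240 + 0) + 94666156/57947911 = -15/(-240) + 94666156/57947911 = -15*(-1/240) + 94666156/57947911 = 1/16 + 94666156/57947911 = 1572606407/927166576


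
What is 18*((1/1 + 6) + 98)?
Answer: 1890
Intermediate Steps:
18*((1/1 + 6) + 98) = 18*((1*1 + 6) + 98) = 18*((1 + 6) + 98) = 18*(7 + 98) = 18*105 = 1890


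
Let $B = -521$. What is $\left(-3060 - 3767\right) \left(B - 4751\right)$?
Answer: $35991944$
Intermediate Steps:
$\left(-3060 - 3767\right) \left(B - 4751\right) = \left(-3060 - 3767\right) \left(-521 - 4751\right) = \left(-6827\right) \left(-5272\right) = 35991944$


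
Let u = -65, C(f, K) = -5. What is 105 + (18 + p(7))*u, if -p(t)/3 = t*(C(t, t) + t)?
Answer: 1665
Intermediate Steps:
p(t) = -3*t*(-5 + t)
105 + (18 + p(7))*u = 105 + (18 + 3*7*(5 - 1*7))*(-65) = 105 + (18 + 3*7*(5 - 7))*(-65) = 105 + (18 + 3*7*(-2))*(-65) = 105 + (18 - 42)*(-65) = 105 - 24*(-65) = 105 + 1560 = 1665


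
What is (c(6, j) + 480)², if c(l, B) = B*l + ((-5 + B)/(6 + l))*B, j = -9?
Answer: 762129/4 ≈ 1.9053e+5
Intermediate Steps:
c(l, B) = B*l + B*(-5 + B)/(6 + l) (c(l, B) = B*l + ((-5 + B)/(6 + l))*B = B*l + B*(-5 + B)/(6 + l))
(c(6, j) + 480)² = (-9*(-5 - 9 + 6² + 6*6)/(6 + 6) + 480)² = (-9*(-5 - 9 + 36 + 36)/12 + 480)² = (-9*1/12*58 + 480)² = (-87/2 + 480)² = (873/2)² = 762129/4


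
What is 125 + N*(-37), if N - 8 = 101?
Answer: -3908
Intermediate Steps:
N = 109 (N = 8 + 101 = 109)
125 + N*(-37) = 125 + 109*(-37) = 125 - 4033 = -3908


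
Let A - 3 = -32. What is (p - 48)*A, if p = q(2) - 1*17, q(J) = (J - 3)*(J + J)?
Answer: 2001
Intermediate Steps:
A = -29 (A = 3 - 32 = -29)
q(J) = 2*J*(-3 + J) (q(J) = (-3 + J)*(2*J) = 2*J*(-3 + J))
p = -21 (p = 2*2*(-3 + 2) - 1*17 = 2*2*(-1) - 17 = -4 - 17 = -21)
(p - 48)*A = (-21 - 48)*(-29) = -69*(-29) = 2001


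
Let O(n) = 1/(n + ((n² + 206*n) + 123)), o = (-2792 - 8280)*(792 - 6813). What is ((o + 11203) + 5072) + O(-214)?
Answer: 108089555728/1621 ≈ 6.6681e+7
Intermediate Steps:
o = 66664512 (o = -11072*(-6021) = 66664512)
O(n) = 1/(123 + n² + 207*n) (O(n) = 1/(n + (123 + n² + 206*n)) = 1/(123 + n² + 207*n))
((o + 11203) + 5072) + O(-214) = ((66664512 + 11203) + 5072) + 1/(123 + (-214)² + 207*(-214)) = (66675715 + 5072) + 1/(123 + 45796 - 44298) = 66680787 + 1/1621 = 108089555728/1621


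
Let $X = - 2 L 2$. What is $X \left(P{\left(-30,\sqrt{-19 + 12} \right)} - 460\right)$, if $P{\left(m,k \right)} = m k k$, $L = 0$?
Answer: $0$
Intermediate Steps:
$X = 0$ ($X = \left(-2\right) 0 \cdot 2 = 0 \cdot 2 = 0$)
$P{\left(m,k \right)} = m k^{2}$ ($P{\left(m,k \right)} = k m k = m k^{2}$)
$X \left(P{\left(-30,\sqrt{-19 + 12} \right)} - 460\right) = 0 \left(- 30 \left(\sqrt{-19 + 12}\right)^{2} - 460\right) = 0 \left(- 30 \left(\sqrt{-7}\right)^{2} - 460\right) = 0 \left(- 30 \left(i \sqrt{7}\right)^{2} - 460\right) = 0 \left(\left(-30\right) \left(-7\right) - 460\right) = 0 \left(210 - 460\right) = 0 \left(-250\right) = 0$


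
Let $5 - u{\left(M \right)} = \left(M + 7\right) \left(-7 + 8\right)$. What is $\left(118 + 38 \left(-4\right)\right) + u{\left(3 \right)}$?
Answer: $-39$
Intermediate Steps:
$u{\left(M \right)} = -2 - M$ ($u{\left(M \right)} = 5 - \left(M + 7\right) \left(-7 + 8\right) = 5 - \left(7 + M\right) 1 = 5 - \left(7 + M\right) = -2 - M$)
$\left(118 + 38 \left(-4\right)\right) + u{\left(3 \right)} = \left(118 + 38 \left(-4\right)\right) - 5 = \left(118 - 152\right) - 5 = -34 - 5 = -39$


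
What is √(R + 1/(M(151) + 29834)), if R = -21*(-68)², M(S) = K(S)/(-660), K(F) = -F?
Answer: 6*I*√1045808390917586449/19690591 ≈ 311.62*I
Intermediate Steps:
M(S) = S/660 (M(S) = -S/(-660) = -S*(-1/660) = S/660)
R = -97104 (R = -21*4624 = -97104)
√(R + 1/(M(151) + 29834)) = √(-97104 + 1/((1/660)*151 + 29834)) = √(-97104 + 1/(151/660 + 29834)) = √(-97104 + 1/(19690591/660)) = √(-97104 + 660/19690591) = √(-1912035147804/19690591) = 6*I*√1045808390917586449/19690591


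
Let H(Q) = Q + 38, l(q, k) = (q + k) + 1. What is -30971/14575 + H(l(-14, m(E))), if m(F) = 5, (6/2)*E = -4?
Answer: 406279/14575 ≈ 27.875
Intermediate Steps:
E = -4/3 (E = (⅓)*(-4) = -4/3 ≈ -1.3333)
l(q, k) = 1 + k + q (l(q, k) = (k + q) + 1 = 1 + k + q)
H(Q) = 38 + Q
-30971/14575 + H(l(-14, m(E))) = -30971/14575 + (38 + (1 + 5 - 14)) = -30971*1/14575 + (38 - 8) = -30971/14575 + 30 = 406279/14575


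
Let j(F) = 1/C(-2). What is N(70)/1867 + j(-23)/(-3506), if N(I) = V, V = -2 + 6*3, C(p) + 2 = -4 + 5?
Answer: 57963/6545702 ≈ 0.0088551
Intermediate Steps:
C(p) = -1 (C(p) = -2 + (-4 + 5) = -2 + 1 = -1)
V = 16 (V = -2 + 18 = 16)
j(F) = -1 (j(F) = 1/(-1) = -1)
N(I) = 16
N(70)/1867 + j(-23)/(-3506) = 16/1867 - 1/(-3506) = 16*(1/1867) - 1*(-1/3506) = 16/1867 + 1/3506 = 57963/6545702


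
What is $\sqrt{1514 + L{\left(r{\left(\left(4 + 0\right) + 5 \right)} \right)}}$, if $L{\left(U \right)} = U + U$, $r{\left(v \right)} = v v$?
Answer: $2 \sqrt{419} \approx 40.939$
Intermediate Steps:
$r{\left(v \right)} = v^{2}$
$L{\left(U \right)} = 2 U$
$\sqrt{1514 + L{\left(r{\left(\left(4 + 0\right) + 5 \right)} \right)}} = \sqrt{1514 + 2 \left(\left(4 + 0\right) + 5\right)^{2}} = \sqrt{1514 + 2 \left(4 + 5\right)^{2}} = \sqrt{1514 + 2 \cdot 9^{2}} = \sqrt{1514 + 2 \cdot 81} = \sqrt{1514 + 162} = \sqrt{1676} = 2 \sqrt{419}$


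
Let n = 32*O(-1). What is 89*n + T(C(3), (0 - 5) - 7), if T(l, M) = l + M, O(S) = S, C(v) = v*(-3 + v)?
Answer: -2860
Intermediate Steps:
T(l, M) = M + l
n = -32 (n = 32*(-1) = -32)
89*n + T(C(3), (0 - 5) - 7) = 89*(-32) + (((0 - 5) - 7) + 3*(-3 + 3)) = -2848 + ((-5 - 7) + 3*0) = -2848 + (-12 + 0) = -2848 - 12 = -2860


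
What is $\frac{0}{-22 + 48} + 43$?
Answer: $43$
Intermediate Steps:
$\frac{0}{-22 + 48} + 43 = \frac{0}{26} + 43 = 0 \cdot \frac{1}{26} + 43 = 0 + 43 = 43$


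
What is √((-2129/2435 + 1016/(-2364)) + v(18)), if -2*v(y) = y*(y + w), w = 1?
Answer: 2*I*√89208974129610/1439085 ≈ 13.126*I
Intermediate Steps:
v(y) = -y*(1 + y)/2 (v(y) = -y*(y + 1)/2 = -y*(1 + y)/2)
√((-2129/2435 + 1016/(-2364)) + v(18)) = √((-2129/2435 + 1016/(-2364)) - ½*18*(1 + 18)) = √((-2129*1/2435 + 1016*(-1/2364)) - ½*18*19) = √((-2129/2435 - 254/591) - 171) = √(-1876729/1439085 - 171) = √(-247960264/1439085) = 2*I*√89208974129610/1439085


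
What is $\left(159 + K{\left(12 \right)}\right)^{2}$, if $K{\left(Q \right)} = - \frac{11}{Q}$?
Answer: $\frac{3598609}{144} \approx 24990.0$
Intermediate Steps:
$\left(159 + K{\left(12 \right)}\right)^{2} = \left(159 - \frac{11}{12}\right)^{2} = \left(\frac{1897}{12}\right)^{2} = \frac{3598609}{144}$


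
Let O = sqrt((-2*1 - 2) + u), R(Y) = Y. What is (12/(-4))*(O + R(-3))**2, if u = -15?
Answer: 30 + 18*I*sqrt(19) ≈ 30.0 + 78.46*I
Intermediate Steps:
O = I*sqrt(19) (O = sqrt((-2*1 - 2) - 15) = sqrt((-2 - 2) - 15) = sqrt(-4 - 15) = sqrt(-19) = I*sqrt(19) ≈ 4.3589*I)
(12/(-4))*(O + R(-3))**2 = (12/(-4))*(I*sqrt(19) - 3)**2 = (12*(-1/4))*(-3 + I*sqrt(19))**2 = -3*(-3 + I*sqrt(19))**2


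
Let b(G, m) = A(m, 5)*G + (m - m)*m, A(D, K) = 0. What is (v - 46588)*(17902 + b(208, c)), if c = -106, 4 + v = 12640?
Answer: -607808704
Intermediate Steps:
v = 12636 (v = -4 + 12640 = 12636)
b(G, m) = 0 (b(G, m) = 0*G + (m - m)*m = 0 + 0*m = 0 + 0 = 0)
(v - 46588)*(17902 + b(208, c)) = (12636 - 46588)*(17902 + 0) = -33952*17902 = -607808704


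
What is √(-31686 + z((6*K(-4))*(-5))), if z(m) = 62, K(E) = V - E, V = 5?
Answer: 2*I*√7906 ≈ 177.83*I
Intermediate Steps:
K(E) = 5 - E
√(-31686 + z((6*K(-4))*(-5))) = √(-31686 + 62) = √(-31624) = 2*I*√7906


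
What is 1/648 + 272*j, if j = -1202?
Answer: -211859711/648 ≈ -3.2694e+5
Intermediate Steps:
1/648 + 272*j = 1/648 + 272*(-1202) = 1/648 - 326944 = -211859711/648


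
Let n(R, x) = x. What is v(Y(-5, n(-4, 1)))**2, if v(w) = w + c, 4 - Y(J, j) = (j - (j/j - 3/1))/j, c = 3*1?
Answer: 16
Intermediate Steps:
c = 3
Y(J, j) = 4 - (2 + j)/j (Y(J, j) = 4 - (j - (j/j - 3/1))/j = 4 - (j - (1 - 3*1))/j = 4 - (j - (1 - 3))/j = 4 - (j - 1*(-2))/j = 4 - (j + 2)/j = 4 - (2 + j)/j)
v(w) = 3 + w (v(w) = w + 3 = 3 + w)
v(Y(-5, n(-4, 1)))**2 = (3 + (3 - 2/1))**2 = (3 + (3 - 2*1))**2 = (3 + (3 - 2))**2 = (3 + 1)**2 = 4**2 = 16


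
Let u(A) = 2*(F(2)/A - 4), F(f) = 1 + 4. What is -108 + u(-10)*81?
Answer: -837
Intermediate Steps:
F(f) = 5
u(A) = -8 + 10/A (u(A) = 2*(5/A - 4) = 2*(-4 + 5/A) = -8 + 10/A)
-108 + u(-10)*81 = -108 + (-8 + 10/(-10))*81 = -108 + (-8 + 10*(-⅒))*81 = -108 + (-8 - 1)*81 = -108 - 9*81 = -108 - 729 = -837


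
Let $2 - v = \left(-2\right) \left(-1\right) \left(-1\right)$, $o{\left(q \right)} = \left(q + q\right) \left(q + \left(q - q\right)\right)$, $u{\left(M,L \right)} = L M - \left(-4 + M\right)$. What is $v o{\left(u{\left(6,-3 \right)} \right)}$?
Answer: $3200$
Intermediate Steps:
$u{\left(M,L \right)} = 4 - M + L M$
$o{\left(q \right)} = 2 q^{2}$ ($o{\left(q \right)} = 2 q \left(q + 0\right) = 2 q q = 2 q^{2}$)
$v = 4$ ($v = 2 - \left(-2\right) \left(-1\right) \left(-1\right) = 2 - 2 \left(-1\right) = 2 - -2 = 2 + 2 = 4$)
$v o{\left(u{\left(6,-3 \right)} \right)} = 4 \cdot 2 \left(4 - 6 - 18\right)^{2} = 4 \cdot 2 \left(-20\right)^{2} = 4 \cdot 2 \cdot 400 = 4 \cdot 800 = 3200$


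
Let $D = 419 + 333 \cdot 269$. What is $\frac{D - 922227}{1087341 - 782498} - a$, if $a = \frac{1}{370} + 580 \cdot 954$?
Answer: $- \frac{1686765618149}{3048430} \approx -5.5332 \cdot 10^{5}$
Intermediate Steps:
$a = \frac{204728401}{370}$ ($a = \frac{1}{370} + 553320 = \frac{204728401}{370} \approx 5.5332 \cdot 10^{5}$)
$D = 89996$ ($D = 419 + 89577 = 89996$)
$\frac{D - 922227}{1087341 - 782498} - a = \frac{89996 - 922227}{1087341 - 782498} - \frac{204728401}{370} = - \frac{832231}{304843} - \frac{204728401}{370} = - \frac{1686765618149}{3048430}$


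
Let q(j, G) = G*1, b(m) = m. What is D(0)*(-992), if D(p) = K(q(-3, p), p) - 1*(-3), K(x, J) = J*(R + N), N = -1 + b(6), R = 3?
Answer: -2976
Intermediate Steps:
q(j, G) = G
N = 5 (N = -1 + 6 = 5)
K(x, J) = 8*J (K(x, J) = J*(3 + 5) = J*8 = 8*J)
D(p) = 3 + 8*p (D(p) = 8*p - 1*(-3) = 8*p + 3 = 3 + 8*p)
D(0)*(-992) = (3 + 8*0)*(-992) = (3 + 0)*(-992) = 3*(-992) = -2976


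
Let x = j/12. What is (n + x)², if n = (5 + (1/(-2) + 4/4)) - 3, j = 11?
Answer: 1681/144 ≈ 11.674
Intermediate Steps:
x = 11/12 ≈ 0.91667
n = 5/2 (n = (5 + (1*(-½) + 4*(¼))) - 3 = (5 + (-½ + 1)) - 3 = (5 + ½) - 3 = 11/2 - 3 = 5/2 ≈ 2.5000)
(n + x)² = (5/2 + 11/12)² = (41/12)² = 1681/144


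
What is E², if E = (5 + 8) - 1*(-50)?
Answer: 3969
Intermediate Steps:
E = 63 (E = 13 + 50 = 63)
E² = 63² = 3969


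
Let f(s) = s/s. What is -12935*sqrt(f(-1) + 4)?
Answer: -12935*sqrt(5) ≈ -28924.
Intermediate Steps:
f(s) = 1
-12935*sqrt(f(-1) + 4) = -12935*sqrt(1 + 4) = -12935*sqrt(5)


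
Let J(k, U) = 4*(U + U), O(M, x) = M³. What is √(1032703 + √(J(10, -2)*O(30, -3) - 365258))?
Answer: √(1032703 + I*√797258) ≈ 1016.2 + 0.439*I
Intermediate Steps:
J(k, U) = 8*U (J(k, U) = 4*(2*U) = 8*U)
√(1032703 + √(J(10, -2)*O(30, -3) - 365258)) = √(1032703 + √((8*(-2))*30³ - 365258)) = √(1032703 + √(-16*27000 - 365258)) = √(1032703 + √(-432000 - 365258)) = √(1032703 + √(-797258)) = √(1032703 + I*√797258)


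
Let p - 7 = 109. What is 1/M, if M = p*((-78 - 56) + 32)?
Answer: -1/11832 ≈ -8.4517e-5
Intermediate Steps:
p = 116 (p = 7 + 109 = 116)
M = -11832 (M = 116*((-78 - 56) + 32) = 116*(-134 + 32) = 116*(-102) = -11832)
1/M = 1/(-11832) = -1/11832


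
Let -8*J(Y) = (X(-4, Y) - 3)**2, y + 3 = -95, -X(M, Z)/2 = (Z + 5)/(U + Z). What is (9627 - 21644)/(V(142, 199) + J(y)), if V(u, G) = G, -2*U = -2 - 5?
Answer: -381563784/6220679 ≈ -61.338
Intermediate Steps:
U = 7/2 (U = -(-2 - 5)/2 = -1/2*(-7) = 7/2 ≈ 3.5000)
X(M, Z) = -2*(5 + Z)/(7/2 + Z) (X(M, Z) = -2*(Z + 5)/(7/2 + Z) = -2*(5 + Z)/(7/2 + Z))
y = -98 (y = -3 - 95 = -98)
J(Y) = -(-3 + 4*(-5 - Y)/(7 + 2*Y))**2/8 (J(Y) = -(4*(-5 - Y)/(7 + 2*Y) - 3)**2/8 = -(-3 + 4*(-5 - Y)/(7 + 2*Y))**2/8)
(9627 - 21644)/(V(142, 199) + J(y)) = (9627 - 21644)/(199 - (41 + 10*(-98))**2/(8*(7 + 2*(-98))**2)) = -12017/(199 - (41 - 980)**2/(8*(7 - 196)**2)) = -12017/(199 - 1/8*(-939)**2/(-189)**2) = -12017/(199 - 1/8*1/35721*881721) = -12017/(199 - 97969/31752) = -12017/6220679/31752 = -12017*31752/6220679 = -381563784/6220679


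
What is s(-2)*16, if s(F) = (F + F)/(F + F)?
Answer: 16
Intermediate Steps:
s(F) = 1 (s(F) = (2*F)/((2*F)) = (2*F)*(1/(2*F)) = 1)
s(-2)*16 = 1*16 = 16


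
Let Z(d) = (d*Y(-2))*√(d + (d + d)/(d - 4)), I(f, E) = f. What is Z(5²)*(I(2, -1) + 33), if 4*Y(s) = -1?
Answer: -625*√483/12 ≈ -1144.6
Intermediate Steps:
Y(s) = -¼ (Y(s) = (¼)*(-1) = -¼)
Z(d) = -d*√(d + 2*d/(-4 + d))/4 (Z(d) = (d*(-¼))*√(d + (d + d)/(d - 4)) = (-d/4)*√(d + (2*d)/(-4 + d)) = (-d/4)*√(d + 2*d/(-4 + d)) = -d*√(d + 2*d/(-4 + d))/4)
Z(5²)*(I(2, -1) + 33) = (-¼*5²*√(5²*(-2 + 5²)/(-4 + 5²)))*(2 + 33) = -¼*25*√(25*(-2 + 25)/(-4 + 25))*35 = -¼*25*√(25*23/21)*35 = -¼*25*√(25*(1/21)*23)*35 = -¼*25*√(575/21)*35 = -¼*25*5*√483/21*35 = -125*√483/84*35 = -625*√483/12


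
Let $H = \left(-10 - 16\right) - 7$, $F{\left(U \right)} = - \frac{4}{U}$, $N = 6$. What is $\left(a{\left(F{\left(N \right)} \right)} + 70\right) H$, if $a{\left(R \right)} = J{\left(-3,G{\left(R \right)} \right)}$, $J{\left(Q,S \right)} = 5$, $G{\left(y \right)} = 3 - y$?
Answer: $-2475$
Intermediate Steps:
$a{\left(R \right)} = 5$
$H = -33$ ($H = -26 - 7 = -33$)
$\left(a{\left(F{\left(N \right)} \right)} + 70\right) H = \left(5 + 70\right) \left(-33\right) = 75 \left(-33\right) = -2475$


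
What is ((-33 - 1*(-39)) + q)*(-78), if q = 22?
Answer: -2184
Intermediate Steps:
((-33 - 1*(-39)) + q)*(-78) = ((-33 - 1*(-39)) + 22)*(-78) = ((-33 + 39) + 22)*(-78) = (6 + 22)*(-78) = 28*(-78) = -2184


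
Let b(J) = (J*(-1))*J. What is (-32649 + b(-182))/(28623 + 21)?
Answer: -65773/28644 ≈ -2.2962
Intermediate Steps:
b(J) = -J² (b(J) = (-J)*J = -J²)
(-32649 + b(-182))/(28623 + 21) = (-32649 - 1*(-182)²)/(28623 + 21) = (-32649 - 1*33124)/28644 = (-32649 - 33124)*(1/28644) = -65773*1/28644 = -65773/28644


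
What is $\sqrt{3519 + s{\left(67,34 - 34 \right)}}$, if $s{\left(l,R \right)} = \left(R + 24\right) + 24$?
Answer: $\sqrt{3567} \approx 59.724$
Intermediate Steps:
$s{\left(l,R \right)} = 48 + R$ ($s{\left(l,R \right)} = \left(24 + R\right) + 24 = 48 + R$)
$\sqrt{3519 + s{\left(67,34 - 34 \right)}} = \sqrt{3519 + \left(48 + \left(34 - 34\right)\right)} = \sqrt{3519 + \left(48 + 0\right)} = \sqrt{3519 + 48} = \sqrt{3567}$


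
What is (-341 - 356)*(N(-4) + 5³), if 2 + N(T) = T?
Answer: -82943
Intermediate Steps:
N(T) = -2 + T
(-341 - 356)*(N(-4) + 5³) = (-341 - 356)*((-2 - 4) + 5³) = -697*(-6 + 125) = -697*119 = -82943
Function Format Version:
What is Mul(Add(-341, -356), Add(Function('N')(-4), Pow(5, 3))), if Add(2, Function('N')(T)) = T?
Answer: -82943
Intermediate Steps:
Function('N')(T) = Add(-2, T)
Mul(Add(-341, -356), Add(Function('N')(-4), Pow(5, 3))) = Mul(Add(-341, -356), Add(Add(-2, -4), Pow(5, 3))) = Mul(-697, Add(-6, 125)) = Mul(-697, 119) = -82943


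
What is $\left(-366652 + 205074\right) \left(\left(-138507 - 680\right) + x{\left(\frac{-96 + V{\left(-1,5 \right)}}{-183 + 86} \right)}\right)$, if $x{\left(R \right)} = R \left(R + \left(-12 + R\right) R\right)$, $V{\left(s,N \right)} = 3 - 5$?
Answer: $\frac{20527115223814406}{912673} \approx 2.2491 \cdot 10^{10}$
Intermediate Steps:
$V{\left(s,N \right)} = -2$ ($V{\left(s,N \right)} = 3 - 5 = -2$)
$x{\left(R \right)} = R \left(R + R \left(-12 + R\right)\right)$
$\left(-366652 + 205074\right) \left(\left(-138507 - 680\right) + x{\left(\frac{-96 + V{\left(-1,5 \right)}}{-183 + 86} \right)}\right) = \left(-366652 + 205074\right) \left(\left(-138507 - 680\right) + \left(\frac{-96 - 2}{-183 + 86}\right)^{2} \left(-11 + \frac{-96 - 2}{-183 + 86}\right)\right) = - 161578 \left(-139187 + \left(- \frac{98}{-97}\right)^{2} \left(-11 - \frac{98}{-97}\right)\right) = - 161578 \left(-139187 + \left(\left(-98\right) \left(- \frac{1}{97}\right)\right)^{2} \left(-11 - - \frac{98}{97}\right)\right) = - 161578 \left(-139187 + \left(\frac{98}{97}\right)^{2} \left(-11 + \frac{98}{97}\right)\right) = - 161578 \left(-139187 + \frac{9604}{9409} \left(- \frac{969}{97}\right)\right) = - 161578 \left(-139187 - \frac{9306276}{912673}\right) = \left(-161578\right) \left(- \frac{127041523127}{912673}\right) = \frac{20527115223814406}{912673}$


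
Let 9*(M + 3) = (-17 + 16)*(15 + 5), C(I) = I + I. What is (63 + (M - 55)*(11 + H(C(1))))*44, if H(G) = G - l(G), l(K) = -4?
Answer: -380468/9 ≈ -42274.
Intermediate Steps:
C(I) = 2*I
H(G) = 4 + G (H(G) = G - 1*(-4) = G + 4 = 4 + G)
M = -47/9 (M = -3 + ((-17 + 16)*(15 + 5))/9 = -3 + (-1*20)/9 = -3 + (⅑)*(-20) = -3 - 20/9 = -47/9 ≈ -5.2222)
(63 + (M - 55)*(11 + H(C(1))))*44 = (63 + (-47/9 - 55)*(11 + (4 + 2*1)))*44 = (63 - 542*(11 + (4 + 2))/9)*44 = (63 - 542*(11 + 6)/9)*44 = (63 - 542/9*17)*44 = (63 - 9214/9)*44 = -8647/9*44 = -380468/9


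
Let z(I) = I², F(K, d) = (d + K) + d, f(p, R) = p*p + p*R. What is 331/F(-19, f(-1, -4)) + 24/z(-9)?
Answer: -985/27 ≈ -36.482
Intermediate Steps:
f(p, R) = p² + R*p
F(K, d) = K + 2*d (F(K, d) = (K + d) + d = K + 2*d)
331/F(-19, f(-1, -4)) + 24/z(-9) = 331/(-19 + 2*(-(-4 - 1))) + 24/((-9)²) = 331/(-19 + 2*(-1*(-5))) + 24/81 = 331/(-19 + 2*5) + 24*(1/81) = 331/(-19 + 10) + 8/27 = 331/(-9) + 8/27 = 331*(-⅑) + 8/27 = -331/9 + 8/27 = -985/27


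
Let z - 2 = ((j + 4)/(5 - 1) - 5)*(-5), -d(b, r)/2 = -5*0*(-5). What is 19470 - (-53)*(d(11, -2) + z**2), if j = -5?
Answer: 988277/16 ≈ 61767.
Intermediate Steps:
d(b, r) = 0 (d(b, r) = -2*(-5*0)*(-5) = -0*(-5) = -2*0 = 0)
z = 113/4 (z = 2 + ((-5 + 4)/(5 - 1) - 5)*(-5) = 2 + (-1/4 - 5)*(-5) = 2 - 21/4*(-5) = 2 + 105/4 = 113/4 ≈ 28.250)
19470 - (-53)*(d(11, -2) + z**2) = 19470 - (-53)*(0 + (113/4)**2) = 19470 - (-53)*(0 + 12769/16) = 19470 - (-53)*12769/16 = 19470 - 1*(-676757/16) = 19470 + 676757/16 = 988277/16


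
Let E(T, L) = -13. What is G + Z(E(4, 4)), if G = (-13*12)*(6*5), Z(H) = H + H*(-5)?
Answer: -4628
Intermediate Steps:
Z(H) = -4*H (Z(H) = H - 5*H = -4*H)
G = -4680 (G = -156*30 = -4680)
G + Z(E(4, 4)) = -4680 - 4*(-13) = -4680 + 52 = -4628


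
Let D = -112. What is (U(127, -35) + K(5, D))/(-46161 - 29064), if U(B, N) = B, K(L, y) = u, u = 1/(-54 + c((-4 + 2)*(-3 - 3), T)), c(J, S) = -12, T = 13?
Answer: -493/292050 ≈ -0.0016881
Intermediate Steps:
u = -1/66 (u = 1/(-54 - 12) = 1/(-66) = -1/66 ≈ -0.015152)
K(L, y) = -1/66
(U(127, -35) + K(5, D))/(-46161 - 29064) = (127 - 1/66)/(-46161 - 29064) = (8381/66)/(-75225) = (8381/66)*(-1/75225) = -493/292050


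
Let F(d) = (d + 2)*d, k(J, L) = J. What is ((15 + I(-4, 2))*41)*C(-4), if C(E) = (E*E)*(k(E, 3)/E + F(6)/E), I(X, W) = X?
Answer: -79376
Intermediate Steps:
F(d) = d*(2 + d) (F(d) = (2 + d)*d = d*(2 + d))
C(E) = E**2*(1 + 48/E) (C(E) = (E*E)*(E/E + (6*(2 + 6))/E) = E**2*(1 + (6*8)/E) = E**2*(1 + 48/E))
((15 + I(-4, 2))*41)*C(-4) = ((15 - 4)*41)*(-4*(48 - 4)) = (11*41)*(-4*44) = 451*(-176) = -79376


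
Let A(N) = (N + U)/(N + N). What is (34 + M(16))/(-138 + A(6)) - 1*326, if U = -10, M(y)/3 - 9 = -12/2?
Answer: -135419/415 ≈ -326.31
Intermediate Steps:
M(y) = 9 (M(y) = 27 + 3*(-12/2) = 27 + 3*(-12*1/2) = 27 + 3*(-6) = 27 - 18 = 9)
A(N) = (-10 + N)/(2*N) (A(N) = (N - 10)/(N + N) = (-10 + N)/((2*N)) = (-10 + N)*(1/(2*N)) = (-10 + N)/(2*N))
(34 + M(16))/(-138 + A(6)) - 1*326 = (34 + 9)/(-138 + (1/2)*(-10 + 6)/6) - 1*326 = 43/(-138 + (1/2)*(1/6)*(-4)) - 326 = 43/(-138 - 1/3) - 326 = 43/(-415/3) - 326 = 43*(-3/415) - 326 = -129/415 - 326 = -135419/415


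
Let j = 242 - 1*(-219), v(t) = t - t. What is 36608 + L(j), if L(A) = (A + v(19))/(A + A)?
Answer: 73217/2 ≈ 36609.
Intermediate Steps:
v(t) = 0
j = 461 (j = 242 + 219 = 461)
L(A) = 1/2 (L(A) = (A + 0)/(A + A) = A/((2*A)) = A*(1/(2*A)) = 1/2)
36608 + L(j) = 36608 + 1/2 = 73217/2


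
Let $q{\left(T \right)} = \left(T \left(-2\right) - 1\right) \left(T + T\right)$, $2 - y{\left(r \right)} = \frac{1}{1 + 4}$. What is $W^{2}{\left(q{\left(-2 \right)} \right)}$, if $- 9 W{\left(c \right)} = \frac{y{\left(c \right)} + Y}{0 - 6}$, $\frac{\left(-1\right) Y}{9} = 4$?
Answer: $\frac{361}{900} \approx 0.40111$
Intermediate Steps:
$Y = -36$ ($Y = \left(-9\right) 4 = -36$)
$y{\left(r \right)} = \frac{9}{5}$ ($y{\left(r \right)} = 2 - \frac{1}{1 + 4} = 2 - \frac{1}{5} = \frac{9}{5}$)
$q{\left(T \right)} = 2 T \left(-1 - 2 T\right)$ ($q{\left(T \right)} = \left(- 2 T - 1\right) 2 T = \left(-1 - 2 T\right) 2 T = 2 T \left(-1 - 2 T\right)$)
$W{\left(c \right)} = - \frac{19}{30}$ ($W{\left(c \right)} = - \frac{\left(\frac{9}{5} - 36\right) \frac{1}{0 - 6}}{9} = - \frac{\left(- \frac{171}{5}\right) \frac{1}{-6}}{9} = - \frac{\left(- \frac{171}{5}\right) \left(- \frac{1}{6}\right)}{9} = \left(- \frac{1}{9}\right) \frac{57}{10} = - \frac{19}{30}$)
$W^{2}{\left(q{\left(-2 \right)} \right)} = \left(- \frac{19}{30}\right)^{2} = \frac{361}{900}$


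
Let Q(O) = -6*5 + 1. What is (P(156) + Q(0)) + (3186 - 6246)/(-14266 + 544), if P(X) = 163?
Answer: 306968/2287 ≈ 134.22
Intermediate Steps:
Q(O) = -29 (Q(O) = -30 + 1 = -29)
(P(156) + Q(0)) + (3186 - 6246)/(-14266 + 544) = (163 - 29) + (3186 - 6246)/(-14266 + 544) = 134 - 3060/(-13722) = 134 - 3060*(-1/13722) = 134 + 510/2287 = 306968/2287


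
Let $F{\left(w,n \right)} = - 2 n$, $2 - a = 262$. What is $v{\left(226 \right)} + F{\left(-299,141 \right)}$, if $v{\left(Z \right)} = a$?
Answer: $-542$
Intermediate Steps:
$a = -260$ ($a = 2 - 262 = -260$)
$v{\left(Z \right)} = -260$
$v{\left(226 \right)} + F{\left(-299,141 \right)} = -260 - 282 = -542$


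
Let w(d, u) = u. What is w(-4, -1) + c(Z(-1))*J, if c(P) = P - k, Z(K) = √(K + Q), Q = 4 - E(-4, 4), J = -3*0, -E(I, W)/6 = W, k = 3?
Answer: -1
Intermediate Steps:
E(I, W) = -6*W
J = 0
Q = 28 (Q = 4 - (-6)*4 = 4 - 1*(-24) = 4 + 24 = 28)
Z(K) = √(28 + K) (Z(K) = √(K + 28) = √(28 + K))
c(P) = -3 + P (c(P) = P - 1*3 = P - 3 = -3 + P)
w(-4, -1) + c(Z(-1))*J = -1 + (-3 + √(28 - 1))*0 = -1 + (-3 + √27)*0 = -1 + (-3 + 3*√3)*0 = -1 + 0 = -1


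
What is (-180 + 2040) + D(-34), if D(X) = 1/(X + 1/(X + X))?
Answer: 4302112/2313 ≈ 1860.0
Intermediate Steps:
D(X) = 1/(X + 1/(2*X))
(-180 + 2040) + D(-34) = (-180 + 2040) + 2*(-34)/(1 + 2*(-34)**2) = 1860 + 2*(-34)/(1 + 2*1156) = 1860 + 2*(-34)/(1 + 2312) = 1860 + 2*(-34)/2313 = 1860 + 2*(-34)*(1/2313) = 1860 - 68/2313 = 4302112/2313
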